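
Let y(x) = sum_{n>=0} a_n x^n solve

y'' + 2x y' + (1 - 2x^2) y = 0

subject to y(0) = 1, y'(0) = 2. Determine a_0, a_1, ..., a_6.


Ansatz: y(x) = sum_{n>=0} a_n x^n, so y'(x) = sum_{n>=1} n a_n x^(n-1) and y''(x) = sum_{n>=2} n(n-1) a_n x^(n-2).
Substitute into P(x) y'' + Q(x) y' + R(x) y = 0 with P(x) = 1, Q(x) = 2x, R(x) = 1 - 2x^2, and match powers of x.
Initial conditions: a_0 = 1, a_1 = 2.
Setting the coefficient of each power of x to zero and solving order by order (substituting the coefficients already found):
  x^0: 2 a_2 + a_0 = 0  ->  2 a_2 = -a_0 = -1  ->  a_2 = -1/2
  x^1: 6 a_3 + 3 a_1 = 0  ->  6 a_3 = -3 a_1 = -6  ->  a_3 = -1
  x^2: 12 a_4 + 5 a_2 - 2 a_0 = 0  ->  12 a_4 = -5 a_2 + 2 a_0 = 9/2  ->  a_4 = 3/8
  x^3: 20 a_5 + 7 a_3 - 2 a_1 = 0  ->  20 a_5 = -7 a_3 + 2 a_1 = 11  ->  a_5 = 11/20
  x^4: 30 a_6 + 9 a_4 - 2 a_2 = 0  ->  30 a_6 = -9 a_4 + 2 a_2 = -35/8  ->  a_6 = -7/48
Truncated series: y(x) = 1 + 2 x - (1/2) x^2 - x^3 + (3/8) x^4 + (11/20) x^5 - (7/48) x^6 + O(x^7).

a_0 = 1; a_1 = 2; a_2 = -1/2; a_3 = -1; a_4 = 3/8; a_5 = 11/20; a_6 = -7/48


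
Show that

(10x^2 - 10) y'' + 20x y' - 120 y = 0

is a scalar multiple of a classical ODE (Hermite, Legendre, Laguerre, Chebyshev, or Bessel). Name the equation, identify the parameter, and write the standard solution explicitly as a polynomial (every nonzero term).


All three coefficients share the factor -10; dividing through by -10 gives  (1 - x^2) y'' - 2x y' + 12 y = 0.
This matches the Legendre equation (1 - x^2) y'' - 2x y' + n(n+1) y = 0 (note the -2x y' term) with n(n+1) = 12, so n = 3; the polynomial solution is P_3(x).
With y = sum_k a_k x^k, matching x^k gives (k+2)(k+1) a_{k+2} = [k(k+1) - n(n+1)] a_k = (k - 3)(k + 4) a_k. The right side vanishes at k = 3, so the series with the parity of 3 terminates at degree 3.
Standard normalization (P_n(1) = 1): leading coefficient (2n)!/(2^n (n!)^2) = 720/(8*36) = 5/2, so a_3 = 5/2. Work downward with a_k = (k+1)(k+2) a_{k+2} / ((k - 3)(k + 4)):
  a_1 = (2)(3)(5/2) / ((1 - 3)(1 + 4)) = 15/(-10) = -3/2
Hence P_3(x) = 5 x^3/2 - 3 x/2.

P_3(x); series = 5 x^3/2 - 3 x/2


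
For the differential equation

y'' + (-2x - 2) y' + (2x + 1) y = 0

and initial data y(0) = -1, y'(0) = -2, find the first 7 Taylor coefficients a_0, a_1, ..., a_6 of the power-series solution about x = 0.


Ansatz: y(x) = sum_{n>=0} a_n x^n, so y'(x) = sum_{n>=1} n a_n x^(n-1) and y''(x) = sum_{n>=2} n(n-1) a_n x^(n-2).
Substitute into P(x) y'' + Q(x) y' + R(x) y = 0 with P(x) = 1, Q(x) = -2x - 2, R(x) = 2x + 1, and match powers of x.
Initial conditions: a_0 = -1, a_1 = -2.
Setting the coefficient of each power of x to zero and solving order by order (substituting the coefficients already found):
  x^0: 2 a_2 - 2 a_1 + a_0 = 0  ->  2 a_2 = 2 a_1 - a_0 = -3  ->  a_2 = -3/2
  x^1: 6 a_3 - 4 a_2 - a_1 + 2 a_0 = 0  ->  6 a_3 = 4 a_2 + a_1 - 2 a_0 = -6  ->  a_3 = -1
  x^2: 12 a_4 - 6 a_3 - 3 a_2 + 2 a_1 = 0  ->  12 a_4 = 6 a_3 + 3 a_2 - 2 a_1 = -13/2  ->  a_4 = -13/24
  x^3: 20 a_5 - 8 a_4 - 5 a_3 + 2 a_2 = 0  ->  20 a_5 = 8 a_4 + 5 a_3 - 2 a_2 = -19/3  ->  a_5 = -19/60
  x^4: 30 a_6 - 10 a_5 - 7 a_4 + 2 a_3 = 0  ->  30 a_6 = 10 a_5 + 7 a_4 - 2 a_3 = -119/24  ->  a_6 = -119/720
Truncated series: y(x) = -1 - 2 x - (3/2) x^2 - x^3 - (13/24) x^4 - (19/60) x^5 - (119/720) x^6 + O(x^7).

a_0 = -1; a_1 = -2; a_2 = -3/2; a_3 = -1; a_4 = -13/24; a_5 = -19/60; a_6 = -119/720


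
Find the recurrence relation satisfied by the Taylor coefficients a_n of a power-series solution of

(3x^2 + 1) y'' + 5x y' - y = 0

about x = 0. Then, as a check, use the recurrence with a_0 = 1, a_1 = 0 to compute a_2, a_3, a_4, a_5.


Substitute y = sum_n a_n x^n.
(1 + 3 x^2) y'' contributes (n+2)(n+1) a_{n+2} + 3 n(n-1) a_n at x^n.
5 x y'(x) contributes 5 n a_n at x^n.
-y(x) contributes -1 a_n at x^n.
Matching x^n: (n+2)(n+1) a_{n+2} + (3 n(n-1) + 5 n - 1) a_n = 0.
Thus a_{n+2} = (-3 n(n-1) - 5 n + 1) / ((n+1)(n+2)) * a_n.

Check with a_0 = 1, a_1 = 0 (apply the recurrence for n = 0, 1, 2, 3): a_0 = 1, a_1 = 0, a_2 = 1/2, a_3 = 0, a_4 = -5/8, a_5 = 0.

a_(n+2) = (-3 n(n-1) - 5 n + 1) / ((n+1)(n+2)) * a_n; check: a_0 = 1, a_1 = 0, a_2 = 1/2, a_3 = 0, a_4 = -5/8, a_5 = 0


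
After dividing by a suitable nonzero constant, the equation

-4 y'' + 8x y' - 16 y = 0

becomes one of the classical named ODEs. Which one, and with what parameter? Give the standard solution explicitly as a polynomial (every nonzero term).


All three coefficients share the factor -4; dividing through by -4 gives  y'' - 2x y' + 4 y = 0.
This matches the Hermite equation y'' - 2x y' + 2n y = 0 with 2n = 4, so n = 2; the polynomial solution is H_2(x).
With y = sum_k a_k x^k, matching x^k gives (k+2)(k+1) a_{k+2} = 2(k - n) a_k = 2(k - 2) a_k. The right side vanishes at k = 2, so the series with the parity of 2 terminates at degree 2.
Standard normalization: leading coefficient of H_n is 2^n, so a_2 = 2^2 = 4. Work downward with a_k = (k+1)(k+2) a_{k+2} / (2(k - n)):
  a_0 = (1)(2)(4) / (2(0 - 2)) = 8/(-4) = -2
Hence H_2(x) = 4 x^2 - 2.

H_2(x); series = 4 x^2 - 2


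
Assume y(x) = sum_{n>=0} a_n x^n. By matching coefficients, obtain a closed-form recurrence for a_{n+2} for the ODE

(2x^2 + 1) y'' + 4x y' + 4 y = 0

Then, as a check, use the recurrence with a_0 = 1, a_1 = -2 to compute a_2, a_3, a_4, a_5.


Substitute y = sum_n a_n x^n.
(1 + 2 x^2) y'' contributes (n+2)(n+1) a_{n+2} + 2 n(n-1) a_n at x^n.
4 x y'(x) contributes 4 n a_n at x^n.
4 y(x) contributes 4 a_n at x^n.
Matching x^n: (n+2)(n+1) a_{n+2} + (2 n(n-1) + 4 n + 4) a_n = 0.
Thus a_{n+2} = (-2 n(n-1) - 4 n - 4) / ((n+1)(n+2)) * a_n.

Check with a_0 = 1, a_1 = -2 (apply the recurrence for n = 0, 1, 2, 3): a_0 = 1, a_1 = -2, a_2 = -2, a_3 = 8/3, a_4 = 8/3, a_5 = -56/15.

a_(n+2) = (-2 n(n-1) - 4 n - 4) / ((n+1)(n+2)) * a_n; check: a_0 = 1, a_1 = -2, a_2 = -2, a_3 = 8/3, a_4 = 8/3, a_5 = -56/15


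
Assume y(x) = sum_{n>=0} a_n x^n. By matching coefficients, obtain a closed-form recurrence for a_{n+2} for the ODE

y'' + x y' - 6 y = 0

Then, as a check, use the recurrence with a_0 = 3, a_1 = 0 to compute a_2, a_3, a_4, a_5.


Substitute y = sum_n a_n x^n.
y''(x) has coefficient (n+2)(n+1) a_{n+2} at x^n;
x y'(x) has coefficient n a_n at x^n (shift);
-6 y(x) has coefficient -6 a_n at x^n.
Matching x^n: (n+2)(n+1) a_{n+2} + (n - 6) a_n = 0.
Thus a_{n+2} = (-n + 6) / ((n+1)(n+2)) * a_n.

Check with a_0 = 3, a_1 = 0 (apply the recurrence for n = 0, 1, 2, 3): a_0 = 3, a_1 = 0, a_2 = 9, a_3 = 0, a_4 = 3, a_5 = 0.

a_(n+2) = (-n + 6) / ((n+1)(n+2)) * a_n; check: a_0 = 3, a_1 = 0, a_2 = 9, a_3 = 0, a_4 = 3, a_5 = 0


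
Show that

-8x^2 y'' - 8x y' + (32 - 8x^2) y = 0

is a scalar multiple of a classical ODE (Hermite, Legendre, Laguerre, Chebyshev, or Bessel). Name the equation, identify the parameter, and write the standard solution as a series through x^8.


All three coefficients share the factor -8; dividing through by -8 gives  x^2 y'' + x y' + (x^2 - 4) y = 0.
This matches the Bessel equation x^2 y'' + x y' + (x^2 - nu^2) y = 0 with nu^2 = 4, so nu = 2; the solution bounded at x = 0 is J_2(x).
Frobenius at x = 0: indicial roots ±nu; for r = nu the recurrence k(k + 2nu) c_k = -c_{k-2} gives the standard series J_nu(x) = sum_{k>=0} (-1)^k / (k! (k+nu)!) (x/2)^(2k+nu). Evaluate the first 4 terms:
  k = 0: (-1)^0 / (0! * 2! * 2^2) x^2 = 1/(1*2*4) x^2 = (1/8) x^2
  k = 1: (-1)^1 / (1! * 3! * 2^4) x^4 = -1/(1*6*16) x^4 = (-1/96) x^4
  k = 2: (-1)^2 / (2! * 4! * 2^6) x^6 = 1/(2*24*64) x^6 = (1/3072) x^6
  k = 3: (-1)^3 / (3! * 5! * 2^8) x^8 = -1/(6*120*256) x^8 = (-1/184320) x^8
Hence J_2(x) = -x^8/184320 + x^6/3072 - x^4/96 + x^2/8 + ....

J_2(x); series = -x^8/184320 + x^6/3072 - x^4/96 + x^2/8


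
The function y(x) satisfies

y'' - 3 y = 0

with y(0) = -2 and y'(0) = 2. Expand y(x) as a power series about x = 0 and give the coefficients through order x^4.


Ansatz: y(x) = sum_{n>=0} a_n x^n, so y'(x) = sum_{n>=1} n a_n x^(n-1) and y''(x) = sum_{n>=2} n(n-1) a_n x^(n-2).
Substitute into P(x) y'' + Q(x) y' + R(x) y = 0 with P(x) = 1, Q(x) = 0, R(x) = -3, and match powers of x.
Initial conditions: a_0 = -2, a_1 = 2.
Setting the coefficient of each power of x to zero and solving order by order (substituting the coefficients already found):
  x^0: 2 a_2 - 3 a_0 = 0  ->  2 a_2 = 3 a_0 = -6  ->  a_2 = -3
  x^1: 6 a_3 - 3 a_1 = 0  ->  6 a_3 = 3 a_1 = 6  ->  a_3 = 1
  x^2: 12 a_4 - 3 a_2 = 0  ->  12 a_4 = 3 a_2 = -9  ->  a_4 = -3/4
Truncated series: y(x) = -2 + 2 x - 3 x^2 + x^3 - (3/4) x^4 + O(x^5).

a_0 = -2; a_1 = 2; a_2 = -3; a_3 = 1; a_4 = -3/4


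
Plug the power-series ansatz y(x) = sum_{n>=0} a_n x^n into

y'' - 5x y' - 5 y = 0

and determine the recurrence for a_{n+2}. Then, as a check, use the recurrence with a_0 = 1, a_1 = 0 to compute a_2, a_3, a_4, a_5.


Substitute y = sum_n a_n x^n.
y''(x) has coefficient (n+2)(n+1) a_{n+2} at x^n;
-5 x y'(x) has coefficient -5 n a_n at x^n (shift);
-5 y(x) has coefficient -5 a_n at x^n.
Matching x^n: (n+2)(n+1) a_{n+2} + (-5n - 5) a_n = 0.
Thus a_{n+2} = (5n + 5) / ((n+1)(n+2)) * a_n.

Check with a_0 = 1, a_1 = 0 (apply the recurrence for n = 0, 1, 2, 3): a_0 = 1, a_1 = 0, a_2 = 5/2, a_3 = 0, a_4 = 25/8, a_5 = 0.

a_(n+2) = (5n + 5) / ((n+1)(n+2)) * a_n; check: a_0 = 1, a_1 = 0, a_2 = 5/2, a_3 = 0, a_4 = 25/8, a_5 = 0


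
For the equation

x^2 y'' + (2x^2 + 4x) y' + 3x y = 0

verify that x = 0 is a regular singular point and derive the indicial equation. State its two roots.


Divide by x^2 to reach normal form y'' + P_1(x) y' + P_2(x) y = 0 with P_1(x) = 2 + 4/x and P_2(x) = 3/x.
x = 0 is a singular point because the y'-coefficient 2 + 4/x has a pole at x = 0 and the y-coefficient 3/x has a pole at x = 0.
It is a regular singular point because x P_1(x) = p(x) = 2x + 4 and x^2 P_2(x) = q(x) = 3x are polynomials, hence analytic at x = 0.
p(0) = 4,  q(0) = 0.
Indicial equation: r(r-1) + p(0) r + q(0) = 0, i.e. r^2 + (p(0) - 1) r + q(0) = 0, i.e. r^2 + 3 r = 0.
Discriminant: (3)^2 - 4(0) = 9, so r = (-3 ± 3)/2.
Solving: r_1 = 0, r_2 = -3.

indicial: r^2 + 3 r = 0; roots r_1 = 0, r_2 = -3


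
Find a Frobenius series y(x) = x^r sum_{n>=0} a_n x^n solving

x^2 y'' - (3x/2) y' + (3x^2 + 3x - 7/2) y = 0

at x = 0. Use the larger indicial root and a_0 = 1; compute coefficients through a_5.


Write in Frobenius form y'' + (p(x)/x) y' + (q(x)/x^2) y = 0:
  p(x) = -3/2,  q(x) = 3x^2 + 3x - 7/2.
Indicial equation: r(r-1) + (-3/2) r + (-7/2) = 0 -> roots r_1 = 7/2, r_2 = -1.
Take r = r_1 = 7/2. Let y(x) = x^r sum_{n>=0} a_n x^n with a_0 = 1.
Substitute y = x^r sum a_n x^n and match x^{r+n}. The recurrence is
  D(n) a_n + 3 a_{n-1} + 3 a_{n-2} = 0,  where D(n) = (r+n)(r+n-1) + (-3/2)(r+n) + (-7/2).
  a_n = [-3 a_{n-1} - 3 a_{n-2}] / D(n).
Since the indicial polynomial factors as (r - r_1)(r - r_2), D(n) = (r_1 + n - r_1)(r_1 + n - r_2) = n(n + 9/2).
Evaluating step by step (a_0 = 1):
  n = 1: D(1) = 1(1 + 9/2) = 11/2; numerator = -3(1) = -3; a_1 = (-3)/(11/2) = -6/11
  n = 2: D(2) = 2(2 + 9/2) = 13; numerator = -3(-6/11) - 3(1) = -15/11; a_2 = (-15/11)/(13) = -15/143
  n = 3: D(3) = 3(3 + 9/2) = 45/2; numerator = -3(-15/143) - 3(-6/11) = 279/143; a_3 = (279/143)/(45/2) = 62/715
  n = 4: D(4) = 4(4 + 9/2) = 34; numerator = -3(62/715) - 3(-15/143) = 3/55; a_4 = (3/55)/(34) = 3/1870
  n = 5: D(5) = 5(5 + 9/2) = 95/2; numerator = -3(3/1870) - 3(62/715) = -6441/24310; a_5 = (-6441/24310)/(95/2) = -339/60775

r = 7/2; a_0 = 1; a_1 = -6/11; a_2 = -15/143; a_3 = 62/715; a_4 = 3/1870; a_5 = -339/60775


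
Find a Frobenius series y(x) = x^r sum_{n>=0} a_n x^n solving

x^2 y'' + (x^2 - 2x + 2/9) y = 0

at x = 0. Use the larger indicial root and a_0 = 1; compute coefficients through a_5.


Write in Frobenius form y'' + (p(x)/x) y' + (q(x)/x^2) y = 0:
  p(x) = 0,  q(x) = x^2 - 2x + 2/9.
Indicial equation: r(r-1) + (0) r + (2/9) = 0 -> roots r_1 = 2/3, r_2 = 1/3.
Take r = r_1 = 2/3. Let y(x) = x^r sum_{n>=0} a_n x^n with a_0 = 1.
Substitute y = x^r sum a_n x^n and match x^{r+n}. The recurrence is
  D(n) a_n - 2 a_{n-1} + 1 a_{n-2} = 0,  where D(n) = (r+n)(r+n-1) + (0)(r+n) + (2/9).
  a_n = [2 a_{n-1} - 1 a_{n-2}] / D(n).
Since the indicial polynomial factors as (r - r_1)(r - r_2), D(n) = (r_1 + n - r_1)(r_1 + n - r_2) = n(n + 1/3).
Evaluating step by step (a_0 = 1):
  n = 1: D(1) = 1(1 + 1/3) = 4/3; numerator = 2(1) = 2; a_1 = (2)/(4/3) = 3/2
  n = 2: D(2) = 2(2 + 1/3) = 14/3; numerator = 2(3/2) - 1(1) = 2; a_2 = (2)/(14/3) = 3/7
  n = 3: D(3) = 3(3 + 1/3) = 10; numerator = 2(3/7) - 1(3/2) = -9/14; a_3 = (-9/14)/(10) = -9/140
  n = 4: D(4) = 4(4 + 1/3) = 52/3; numerator = 2(-9/140) - 1(3/7) = -39/70; a_4 = (-39/70)/(52/3) = -9/280
  n = 5: D(5) = 5(5 + 1/3) = 80/3; numerator = 2(-9/280) - 1(-9/140) = 0; a_5 = (0)/(80/3) = 0

r = 2/3; a_0 = 1; a_1 = 3/2; a_2 = 3/7; a_3 = -9/140; a_4 = -9/280; a_5 = 0


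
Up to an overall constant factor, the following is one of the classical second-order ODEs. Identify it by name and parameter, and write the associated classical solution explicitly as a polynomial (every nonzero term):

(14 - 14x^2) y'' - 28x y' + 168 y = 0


All three coefficients share the factor 14; dividing through by 14 gives  (1 - x^2) y'' - 2x y' + 12 y = 0.
This matches the Legendre equation (1 - x^2) y'' - 2x y' + n(n+1) y = 0 (note the -2x y' term) with n(n+1) = 12, so n = 3; the polynomial solution is P_3(x).
With y = sum_k a_k x^k, matching x^k gives (k+2)(k+1) a_{k+2} = [k(k+1) - n(n+1)] a_k = (k - 3)(k + 4) a_k. The right side vanishes at k = 3, so the series with the parity of 3 terminates at degree 3.
Standard normalization (P_n(1) = 1): leading coefficient (2n)!/(2^n (n!)^2) = 720/(8*36) = 5/2, so a_3 = 5/2. Work downward with a_k = (k+1)(k+2) a_{k+2} / ((k - 3)(k + 4)):
  a_1 = (2)(3)(5/2) / ((1 - 3)(1 + 4)) = 15/(-10) = -3/2
Hence P_3(x) = 5 x^3/2 - 3 x/2.

P_3(x); series = 5 x^3/2 - 3 x/2


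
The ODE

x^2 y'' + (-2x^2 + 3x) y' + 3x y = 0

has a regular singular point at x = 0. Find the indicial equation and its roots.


Divide by x^2 to reach normal form y'' + P_1(x) y' + P_2(x) y = 0 with P_1(x) = -2 + 3/x and P_2(x) = 3/x.
x = 0 is a singular point because the y'-coefficient -2 + 3/x has a pole at x = 0 and the y-coefficient 3/x has a pole at x = 0.
It is a regular singular point because x P_1(x) = p(x) = 3 - 2x and x^2 P_2(x) = q(x) = 3x are polynomials, hence analytic at x = 0.
p(0) = 3,  q(0) = 0.
Indicial equation: r(r-1) + p(0) r + q(0) = 0, i.e. r^2 + (p(0) - 1) r + q(0) = 0, i.e. r^2 + 2 r = 0.
Discriminant: (2)^2 - 4(0) = 4, so r = (-2 ± 2)/2.
Solving: r_1 = 0, r_2 = -2.

indicial: r^2 + 2 r = 0; roots r_1 = 0, r_2 = -2


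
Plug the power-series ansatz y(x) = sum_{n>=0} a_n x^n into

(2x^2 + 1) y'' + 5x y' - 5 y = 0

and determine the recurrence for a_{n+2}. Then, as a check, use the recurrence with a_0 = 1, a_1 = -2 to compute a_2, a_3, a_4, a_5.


Substitute y = sum_n a_n x^n.
(1 + 2 x^2) y'' contributes (n+2)(n+1) a_{n+2} + 2 n(n-1) a_n at x^n.
5 x y'(x) contributes 5 n a_n at x^n.
-5 y(x) contributes -5 a_n at x^n.
Matching x^n: (n+2)(n+1) a_{n+2} + (2 n(n-1) + 5 n - 5) a_n = 0.
Thus a_{n+2} = (-2 n(n-1) - 5 n + 5) / ((n+1)(n+2)) * a_n.

Check with a_0 = 1, a_1 = -2 (apply the recurrence for n = 0, 1, 2, 3): a_0 = 1, a_1 = -2, a_2 = 5/2, a_3 = 0, a_4 = -15/8, a_5 = 0.

a_(n+2) = (-2 n(n-1) - 5 n + 5) / ((n+1)(n+2)) * a_n; check: a_0 = 1, a_1 = -2, a_2 = 5/2, a_3 = 0, a_4 = -15/8, a_5 = 0


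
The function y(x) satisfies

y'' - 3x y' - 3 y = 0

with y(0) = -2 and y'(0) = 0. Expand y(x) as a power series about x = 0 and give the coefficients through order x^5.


Ansatz: y(x) = sum_{n>=0} a_n x^n, so y'(x) = sum_{n>=1} n a_n x^(n-1) and y''(x) = sum_{n>=2} n(n-1) a_n x^(n-2).
Substitute into P(x) y'' + Q(x) y' + R(x) y = 0 with P(x) = 1, Q(x) = -3x, R(x) = -3, and match powers of x.
Initial conditions: a_0 = -2, a_1 = 0.
Setting the coefficient of each power of x to zero and solving order by order (substituting the coefficients already found):
  x^0: 2 a_2 - 3 a_0 = 0  ->  2 a_2 = 3 a_0 = -6  ->  a_2 = -3
  x^1: 6 a_3 - 6 a_1 = 0  ->  6 a_3 = 6 a_1 = 0  ->  a_3 = 0
  x^2: 12 a_4 - 9 a_2 = 0  ->  12 a_4 = 9 a_2 = -27  ->  a_4 = -9/4
  x^3: 20 a_5 - 12 a_3 = 0  ->  20 a_5 = 12 a_3 = 0  ->  a_5 = 0
Truncated series: y(x) = -2 - 3 x^2 - (9/4) x^4 + O(x^6).

a_0 = -2; a_1 = 0; a_2 = -3; a_3 = 0; a_4 = -9/4; a_5 = 0


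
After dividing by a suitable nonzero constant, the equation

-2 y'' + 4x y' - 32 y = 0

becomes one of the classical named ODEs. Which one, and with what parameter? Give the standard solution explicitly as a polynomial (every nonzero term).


All three coefficients share the factor -2; dividing through by -2 gives  y'' - 2x y' + 16 y = 0.
This matches the Hermite equation y'' - 2x y' + 2n y = 0 with 2n = 16, so n = 8; the polynomial solution is H_8(x).
With y = sum_k a_k x^k, matching x^k gives (k+2)(k+1) a_{k+2} = 2(k - n) a_k = 2(k - 8) a_k. The right side vanishes at k = 8, so the series with the parity of 8 terminates at degree 8.
Standard normalization: leading coefficient of H_n is 2^n, so a_8 = 2^8 = 256. Work downward with a_k = (k+1)(k+2) a_{k+2} / (2(k - n)):
  a_6 = (7)(8)(256) / (2(6 - 8)) = 14336/(-4) = -3584
  a_4 = (5)(6)(-3584) / (2(4 - 8)) = -107520/(-8) = 13440
  a_2 = (3)(4)(13440) / (2(2 - 8)) = 161280/(-12) = -13440
  a_0 = (1)(2)(-13440) / (2(0 - 8)) = -26880/(-16) = 1680
Hence H_8(x) = 256 x^8 - 3584 x^6 + 13440 x^4 - 13440 x^2 + 1680.

H_8(x); series = 256 x^8 - 3584 x^6 + 13440 x^4 - 13440 x^2 + 1680


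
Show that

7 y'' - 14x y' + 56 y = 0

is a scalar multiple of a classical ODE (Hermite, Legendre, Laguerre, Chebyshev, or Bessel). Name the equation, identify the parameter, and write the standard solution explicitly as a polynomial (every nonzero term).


All three coefficients share the factor 7; dividing through by 7 gives  y'' - 2x y' + 8 y = 0.
This matches the Hermite equation y'' - 2x y' + 2n y = 0 with 2n = 8, so n = 4; the polynomial solution is H_4(x).
With y = sum_k a_k x^k, matching x^k gives (k+2)(k+1) a_{k+2} = 2(k - n) a_k = 2(k - 4) a_k. The right side vanishes at k = 4, so the series with the parity of 4 terminates at degree 4.
Standard normalization: leading coefficient of H_n is 2^n, so a_4 = 2^4 = 16. Work downward with a_k = (k+1)(k+2) a_{k+2} / (2(k - n)):
  a_2 = (3)(4)(16) / (2(2 - 4)) = 192/(-4) = -48
  a_0 = (1)(2)(-48) / (2(0 - 4)) = -96/(-8) = 12
Hence H_4(x) = 16 x^4 - 48 x^2 + 12.

H_4(x); series = 16 x^4 - 48 x^2 + 12


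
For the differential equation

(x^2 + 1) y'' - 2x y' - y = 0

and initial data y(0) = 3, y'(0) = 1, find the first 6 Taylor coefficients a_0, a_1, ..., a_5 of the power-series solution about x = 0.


Ansatz: y(x) = sum_{n>=0} a_n x^n, so y'(x) = sum_{n>=1} n a_n x^(n-1) and y''(x) = sum_{n>=2} n(n-1) a_n x^(n-2).
Substitute into P(x) y'' + Q(x) y' + R(x) y = 0 with P(x) = x^2 + 1, Q(x) = -2x, R(x) = -1, and match powers of x.
Initial conditions: a_0 = 3, a_1 = 1.
Setting the coefficient of each power of x to zero and solving order by order (substituting the coefficients already found):
  x^0: 2 a_2 - a_0 = 0  ->  2 a_2 = a_0 = 3  ->  a_2 = 3/2
  x^1: 6 a_3 - 3 a_1 = 0  ->  6 a_3 = 3 a_1 = 3  ->  a_3 = 1/2
  x^2: 12 a_4 - 3 a_2 = 0  ->  12 a_4 = 3 a_2 = 9/2  ->  a_4 = 3/8
  x^3: 20 a_5 - a_3 = 0  ->  20 a_5 = a_3 = 1/2  ->  a_5 = 1/40
Truncated series: y(x) = 3 + x + (3/2) x^2 + (1/2) x^3 + (3/8) x^4 + (1/40) x^5 + O(x^6).

a_0 = 3; a_1 = 1; a_2 = 3/2; a_3 = 1/2; a_4 = 3/8; a_5 = 1/40


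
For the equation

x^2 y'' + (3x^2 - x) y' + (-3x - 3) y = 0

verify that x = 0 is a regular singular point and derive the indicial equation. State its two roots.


Divide by x^2 to reach normal form y'' + P_1(x) y' + P_2(x) y = 0 with P_1(x) = 3 - 1/x and P_2(x) = -3/x - 3/x^2.
x = 0 is a singular point because the y'-coefficient 3 - 1/x has a pole at x = 0 and the y-coefficient -3/x - 3/x^2 has a pole at x = 0.
It is a regular singular point because x P_1(x) = p(x) = 3x - 1 and x^2 P_2(x) = q(x) = -3x - 3 are polynomials, hence analytic at x = 0.
p(0) = -1,  q(0) = -3.
Indicial equation: r(r-1) + p(0) r + q(0) = 0, i.e. r^2 + (p(0) - 1) r + q(0) = 0, i.e. r^2 - 2 r - 3 = 0.
Discriminant: (-2)^2 - 4(-3) = 16, so r = (2 ± 4)/2.
Solving: r_1 = 3, r_2 = -1.

indicial: r^2 - 2 r - 3 = 0; roots r_1 = 3, r_2 = -1


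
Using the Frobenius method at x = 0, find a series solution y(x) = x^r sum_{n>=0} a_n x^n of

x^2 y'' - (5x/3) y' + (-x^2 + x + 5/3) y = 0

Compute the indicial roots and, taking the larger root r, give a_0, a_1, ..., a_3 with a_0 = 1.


Write in Frobenius form y'' + (p(x)/x) y' + (q(x)/x^2) y = 0:
  p(x) = -5/3,  q(x) = -x^2 + x + 5/3.
Indicial equation: r(r-1) + (-5/3) r + (5/3) = 0 -> roots r_1 = 5/3, r_2 = 1.
Take r = r_1 = 5/3. Let y(x) = x^r sum_{n>=0} a_n x^n with a_0 = 1.
Substitute y = x^r sum a_n x^n and match x^{r+n}. The recurrence is
  D(n) a_n + 1 a_{n-1} - 1 a_{n-2} = 0,  where D(n) = (r+n)(r+n-1) + (-5/3)(r+n) + (5/3).
  a_n = [-1 a_{n-1} + 1 a_{n-2}] / D(n).
Since the indicial polynomial factors as (r - r_1)(r - r_2), D(n) = (r_1 + n - r_1)(r_1 + n - r_2) = n(n + 2/3).
Evaluating step by step (a_0 = 1):
  n = 1: D(1) = 1(1 + 2/3) = 5/3; numerator = -1(1) = -1; a_1 = (-1)/(5/3) = -3/5
  n = 2: D(2) = 2(2 + 2/3) = 16/3; numerator = -1(-3/5) + 1(1) = 8/5; a_2 = (8/5)/(16/3) = 3/10
  n = 3: D(3) = 3(3 + 2/3) = 11; numerator = -1(3/10) + 1(-3/5) = -9/10; a_3 = (-9/10)/(11) = -9/110

r = 5/3; a_0 = 1; a_1 = -3/5; a_2 = 3/10; a_3 = -9/110


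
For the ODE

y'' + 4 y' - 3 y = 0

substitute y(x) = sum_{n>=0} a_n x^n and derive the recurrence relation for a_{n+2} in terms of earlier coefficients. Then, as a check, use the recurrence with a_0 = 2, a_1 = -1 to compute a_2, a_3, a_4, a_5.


Substitute y = sum_n a_n x^n.
y''(x) has coefficient (n+2)(n+1) a_{n+2} at x^n;
4 y'(x) has coefficient 4 (n+1) a_{n+1} at x^n;
-3 y(x) has coefficient -3 a_n at x^n.
Matching x^n: (n+2)(n+1) a_{n+2} + 4 (n+1) a_{n+1} - 3 a_n = 0.
Thus a_{n+2} = [-4 (n+1) a_{n+1} + 3 a_n] / ((n+1)(n+2)).

Check with a_0 = 2, a_1 = -1 (apply the recurrence for n = 0, 1, 2, 3): a_0 = 2, a_1 = -1, a_2 = 5, a_3 = -43/6, a_4 = 101/12, a_5 = -937/120.

a_(n+2) = [-4 (n+1) a_(n+1) + 3 a_n] / ((n+1)(n+2)); check: a_0 = 2, a_1 = -1, a_2 = 5, a_3 = -43/6, a_4 = 101/12, a_5 = -937/120


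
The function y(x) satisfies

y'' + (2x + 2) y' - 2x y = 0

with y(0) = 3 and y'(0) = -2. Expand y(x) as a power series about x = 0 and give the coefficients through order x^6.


Ansatz: y(x) = sum_{n>=0} a_n x^n, so y'(x) = sum_{n>=1} n a_n x^(n-1) and y''(x) = sum_{n>=2} n(n-1) a_n x^(n-2).
Substitute into P(x) y'' + Q(x) y' + R(x) y = 0 with P(x) = 1, Q(x) = 2x + 2, R(x) = -2x, and match powers of x.
Initial conditions: a_0 = 3, a_1 = -2.
Setting the coefficient of each power of x to zero and solving order by order (substituting the coefficients already found):
  x^0: 2 a_2 + 2 a_1 = 0  ->  2 a_2 = -2 a_1 = 4  ->  a_2 = 2
  x^1: 6 a_3 + 4 a_2 + 2 a_1 - 2 a_0 = 0  ->  6 a_3 = -4 a_2 - 2 a_1 + 2 a_0 = 2  ->  a_3 = 1/3
  x^2: 12 a_4 + 6 a_3 + 4 a_2 - 2 a_1 = 0  ->  12 a_4 = -6 a_3 - 4 a_2 + 2 a_1 = -14  ->  a_4 = -7/6
  x^3: 20 a_5 + 8 a_4 + 6 a_3 - 2 a_2 = 0  ->  20 a_5 = -8 a_4 - 6 a_3 + 2 a_2 = 34/3  ->  a_5 = 17/30
  x^4: 30 a_6 + 10 a_5 + 8 a_4 - 2 a_3 = 0  ->  30 a_6 = -10 a_5 - 8 a_4 + 2 a_3 = 13/3  ->  a_6 = 13/90
Truncated series: y(x) = 3 - 2 x + 2 x^2 + (1/3) x^3 - (7/6) x^4 + (17/30) x^5 + (13/90) x^6 + O(x^7).

a_0 = 3; a_1 = -2; a_2 = 2; a_3 = 1/3; a_4 = -7/6; a_5 = 17/30; a_6 = 13/90


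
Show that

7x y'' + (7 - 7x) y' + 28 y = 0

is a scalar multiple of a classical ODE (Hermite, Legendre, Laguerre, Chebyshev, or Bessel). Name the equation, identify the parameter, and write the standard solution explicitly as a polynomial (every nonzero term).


All three coefficients share the factor 7; dividing through by 7 gives  x y'' + (1 - x) y' + 4 y = 0.
This matches the Laguerre equation x y'' + (1 - x) y' + n y = 0 with n = 4; the polynomial solution is L_4(x).
With y = sum_k a_k x^k, matching x^k gives (k+1)k a_{k+1} + (k+1) a_{k+1} - k a_k + n a_k = 0, i.e. (k+1)^2 a_{k+1} = (k - n) a_k = (k - 4) a_k. The right side vanishes at k = 4, so the series terminates at degree 4.
Standard normalization L_n(0) = 1 gives a_0 = 1. Work upward with a_{k+1} = (k - 4) a_k / (k+1)^2:
  a_1 = (0 - 4)(1) / 1^2 = -4/1 = -4
  a_2 = (1 - 4)(-4) / 2^2 = 12/4 = 3
  a_3 = (2 - 4)(3) / 3^2 = -6/9 = -2/3
  a_4 = (3 - 4)(-2/3) / 4^2 = (2/3)/16 = 1/24
Hence L_4(x) = x^4/24 - 2 x^3/3 + 3 x^2 - 4 x + 1.

L_4(x); series = x^4/24 - 2 x^3/3 + 3 x^2 - 4 x + 1


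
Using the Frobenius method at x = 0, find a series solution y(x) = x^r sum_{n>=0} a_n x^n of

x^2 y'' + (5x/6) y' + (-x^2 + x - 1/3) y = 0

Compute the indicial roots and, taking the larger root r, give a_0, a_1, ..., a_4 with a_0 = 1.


Write in Frobenius form y'' + (p(x)/x) y' + (q(x)/x^2) y = 0:
  p(x) = 5/6,  q(x) = -x^2 + x - 1/3.
Indicial equation: r(r-1) + (5/6) r + (-1/3) = 0 -> roots r_1 = 2/3, r_2 = -1/2.
Take r = r_1 = 2/3. Let y(x) = x^r sum_{n>=0} a_n x^n with a_0 = 1.
Substitute y = x^r sum a_n x^n and match x^{r+n}. The recurrence is
  D(n) a_n + 1 a_{n-1} - 1 a_{n-2} = 0,  where D(n) = (r+n)(r+n-1) + (5/6)(r+n) + (-1/3).
  a_n = [-1 a_{n-1} + 1 a_{n-2}] / D(n).
Since the indicial polynomial factors as (r - r_1)(r - r_2), D(n) = (r_1 + n - r_1)(r_1 + n - r_2) = n(n + 7/6).
Evaluating step by step (a_0 = 1):
  n = 1: D(1) = 1(1 + 7/6) = 13/6; numerator = -1(1) = -1; a_1 = (-1)/(13/6) = -6/13
  n = 2: D(2) = 2(2 + 7/6) = 19/3; numerator = -1(-6/13) + 1(1) = 19/13; a_2 = (19/13)/(19/3) = 3/13
  n = 3: D(3) = 3(3 + 7/6) = 25/2; numerator = -1(3/13) + 1(-6/13) = -9/13; a_3 = (-9/13)/(25/2) = -18/325
  n = 4: D(4) = 4(4 + 7/6) = 62/3; numerator = -1(-18/325) + 1(3/13) = 93/325; a_4 = (93/325)/(62/3) = 9/650

r = 2/3; a_0 = 1; a_1 = -6/13; a_2 = 3/13; a_3 = -18/325; a_4 = 9/650


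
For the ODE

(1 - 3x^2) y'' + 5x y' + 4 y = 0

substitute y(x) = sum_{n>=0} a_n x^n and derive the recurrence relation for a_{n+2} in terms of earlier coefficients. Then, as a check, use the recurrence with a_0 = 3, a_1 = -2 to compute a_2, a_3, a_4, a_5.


Substitute y = sum_n a_n x^n.
(1 - 3 x^2) y'' contributes (n+2)(n+1) a_{n+2} - 3 n(n-1) a_n at x^n.
5 x y'(x) contributes 5 n a_n at x^n.
4 y(x) contributes 4 a_n at x^n.
Matching x^n: (n+2)(n+1) a_{n+2} + (-3 n(n-1) + 5 n + 4) a_n = 0.
Thus a_{n+2} = (3 n(n-1) - 5 n - 4) / ((n+1)(n+2)) * a_n.

Check with a_0 = 3, a_1 = -2 (apply the recurrence for n = 0, 1, 2, 3): a_0 = 3, a_1 = -2, a_2 = -6, a_3 = 3, a_4 = 4, a_5 = -3/20.

a_(n+2) = (3 n(n-1) - 5 n - 4) / ((n+1)(n+2)) * a_n; check: a_0 = 3, a_1 = -2, a_2 = -6, a_3 = 3, a_4 = 4, a_5 = -3/20


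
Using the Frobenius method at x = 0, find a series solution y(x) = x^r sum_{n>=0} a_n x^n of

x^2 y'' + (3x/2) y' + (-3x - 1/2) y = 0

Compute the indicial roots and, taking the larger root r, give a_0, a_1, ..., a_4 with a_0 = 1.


Write in Frobenius form y'' + (p(x)/x) y' + (q(x)/x^2) y = 0:
  p(x) = 3/2,  q(x) = -3x - 1/2.
Indicial equation: r(r-1) + (3/2) r + (-1/2) = 0 -> roots r_1 = 1/2, r_2 = -1.
Take r = r_1 = 1/2. Let y(x) = x^r sum_{n>=0} a_n x^n with a_0 = 1.
Substitute y = x^r sum a_n x^n and match x^{r+n}. The recurrence is
  D(n) a_n - 3 a_{n-1} = 0,  where D(n) = (r+n)(r+n-1) + (3/2)(r+n) + (-1/2).
  a_n = 3 / D(n) * a_{n-1}.
Since the indicial polynomial factors as (r - r_1)(r - r_2), D(n) = (r_1 + n - r_1)(r_1 + n - r_2) = n(n + 3/2).
Evaluating step by step (a_0 = 1):
  n = 1: D(1) = 1(1 + 3/2) = 5/2; numerator = 3(1) = 3; a_1 = (3)/(5/2) = 6/5
  n = 2: D(2) = 2(2 + 3/2) = 7; numerator = 3(6/5) = 18/5; a_2 = (18/5)/(7) = 18/35
  n = 3: D(3) = 3(3 + 3/2) = 27/2; numerator = 3(18/35) = 54/35; a_3 = (54/35)/(27/2) = 4/35
  n = 4: D(4) = 4(4 + 3/2) = 22; numerator = 3(4/35) = 12/35; a_4 = (12/35)/(22) = 6/385

r = 1/2; a_0 = 1; a_1 = 6/5; a_2 = 18/35; a_3 = 4/35; a_4 = 6/385


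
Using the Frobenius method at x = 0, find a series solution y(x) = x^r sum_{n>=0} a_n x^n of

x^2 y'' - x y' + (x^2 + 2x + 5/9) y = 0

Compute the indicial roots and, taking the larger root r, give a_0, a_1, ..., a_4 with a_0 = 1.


Write in Frobenius form y'' + (p(x)/x) y' + (q(x)/x^2) y = 0:
  p(x) = -1,  q(x) = x^2 + 2x + 5/9.
Indicial equation: r(r-1) + (-1) r + (5/9) = 0 -> roots r_1 = 5/3, r_2 = 1/3.
Take r = r_1 = 5/3. Let y(x) = x^r sum_{n>=0} a_n x^n with a_0 = 1.
Substitute y = x^r sum a_n x^n and match x^{r+n}. The recurrence is
  D(n) a_n + 2 a_{n-1} + 1 a_{n-2} = 0,  where D(n) = (r+n)(r+n-1) + (-1)(r+n) + (5/9).
  a_n = [-2 a_{n-1} - 1 a_{n-2}] / D(n).
Since the indicial polynomial factors as (r - r_1)(r - r_2), D(n) = (r_1 + n - r_1)(r_1 + n - r_2) = n(n + 4/3).
Evaluating step by step (a_0 = 1):
  n = 1: D(1) = 1(1 + 4/3) = 7/3; numerator = -2(1) = -2; a_1 = (-2)/(7/3) = -6/7
  n = 2: D(2) = 2(2 + 4/3) = 20/3; numerator = -2(-6/7) - 1(1) = 5/7; a_2 = (5/7)/(20/3) = 3/28
  n = 3: D(3) = 3(3 + 4/3) = 13; numerator = -2(3/28) - 1(-6/7) = 9/14; a_3 = (9/14)/(13) = 9/182
  n = 4: D(4) = 4(4 + 4/3) = 64/3; numerator = -2(9/182) - 1(3/28) = -75/364; a_4 = (-75/364)/(64/3) = -225/23296

r = 5/3; a_0 = 1; a_1 = -6/7; a_2 = 3/28; a_3 = 9/182; a_4 = -225/23296


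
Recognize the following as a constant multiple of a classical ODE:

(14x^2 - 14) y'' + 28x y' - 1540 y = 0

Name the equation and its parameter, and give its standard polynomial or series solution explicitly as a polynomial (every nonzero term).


All three coefficients share the factor -14; dividing through by -14 gives  (1 - x^2) y'' - 2x y' + 110 y = 0.
This matches the Legendre equation (1 - x^2) y'' - 2x y' + n(n+1) y = 0 (note the -2x y' term) with n(n+1) = 110, so n = 10; the polynomial solution is P_10(x).
With y = sum_k a_k x^k, matching x^k gives (k+2)(k+1) a_{k+2} = [k(k+1) - n(n+1)] a_k = (k - 10)(k + 11) a_k. The right side vanishes at k = 10, so the series with the parity of 10 terminates at degree 10.
Standard normalization (P_n(1) = 1): leading coefficient (2n)!/(2^n (n!)^2) = 2432902008176640000/(1024*13168189440000) = 46189/256, so a_10 = 46189/256. Work downward with a_k = (k+1)(k+2) a_{k+2} / ((k - 10)(k + 11)):
  a_8 = (9)(10)(46189/256) / ((8 - 10)(8 + 11)) = (2078505/128)/(-38) = -109395/256
  a_6 = (7)(8)(-109395/256) / ((6 - 10)(6 + 11)) = (-765765/32)/(-68) = 45045/128
  a_4 = (5)(6)(45045/128) / ((4 - 10)(4 + 11)) = (675675/64)/(-90) = -15015/128
  a_2 = (3)(4)(-15015/128) / ((2 - 10)(2 + 11)) = (-45045/32)/(-104) = 3465/256
  a_0 = (1)(2)(3465/256) / ((0 - 10)(0 + 11)) = (3465/128)/(-110) = -63/256
Hence P_10(x) = 46189 x^10/256 - 109395 x^8/256 + 45045 x^6/128 - 15015 x^4/128 + 3465 x^2/256 - 63/256.

P_10(x); series = 46189 x^10/256 - 109395 x^8/256 + 45045 x^6/128 - 15015 x^4/128 + 3465 x^2/256 - 63/256


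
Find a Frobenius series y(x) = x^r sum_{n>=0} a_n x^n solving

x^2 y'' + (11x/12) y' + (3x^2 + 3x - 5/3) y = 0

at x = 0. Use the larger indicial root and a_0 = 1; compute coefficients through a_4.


Write in Frobenius form y'' + (p(x)/x) y' + (q(x)/x^2) y = 0:
  p(x) = 11/12,  q(x) = 3x^2 + 3x - 5/3.
Indicial equation: r(r-1) + (11/12) r + (-5/3) = 0 -> roots r_1 = 4/3, r_2 = -5/4.
Take r = r_1 = 4/3. Let y(x) = x^r sum_{n>=0} a_n x^n with a_0 = 1.
Substitute y = x^r sum a_n x^n and match x^{r+n}. The recurrence is
  D(n) a_n + 3 a_{n-1} + 3 a_{n-2} = 0,  where D(n) = (r+n)(r+n-1) + (11/12)(r+n) + (-5/3).
  a_n = [-3 a_{n-1} - 3 a_{n-2}] / D(n).
Since the indicial polynomial factors as (r - r_1)(r - r_2), D(n) = (r_1 + n - r_1)(r_1 + n - r_2) = n(n + 31/12).
Evaluating step by step (a_0 = 1):
  n = 1: D(1) = 1(1 + 31/12) = 43/12; numerator = -3(1) = -3; a_1 = (-3)/(43/12) = -36/43
  n = 2: D(2) = 2(2 + 31/12) = 55/6; numerator = -3(-36/43) - 3(1) = -21/43; a_2 = (-21/43)/(55/6) = -126/2365
  n = 3: D(3) = 3(3 + 31/12) = 67/4; numerator = -3(-126/2365) - 3(-36/43) = 6318/2365; a_3 = (6318/2365)/(67/4) = 25272/158455
  n = 4: D(4) = 4(4 + 31/12) = 79/3; numerator = -3(25272/158455) - 3(-126/2365) = -918/2881; a_4 = (-918/2881)/(79/3) = -2754/227599

r = 4/3; a_0 = 1; a_1 = -36/43; a_2 = -126/2365; a_3 = 25272/158455; a_4 = -2754/227599


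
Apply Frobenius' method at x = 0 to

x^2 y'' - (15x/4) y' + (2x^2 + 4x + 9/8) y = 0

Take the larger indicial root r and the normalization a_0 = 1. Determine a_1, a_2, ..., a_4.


Write in Frobenius form y'' + (p(x)/x) y' + (q(x)/x^2) y = 0:
  p(x) = -15/4,  q(x) = 2x^2 + 4x + 9/8.
Indicial equation: r(r-1) + (-15/4) r + (9/8) = 0 -> roots r_1 = 9/2, r_2 = 1/4.
Take r = r_1 = 9/2. Let y(x) = x^r sum_{n>=0} a_n x^n with a_0 = 1.
Substitute y = x^r sum a_n x^n and match x^{r+n}. The recurrence is
  D(n) a_n + 4 a_{n-1} + 2 a_{n-2} = 0,  where D(n) = (r+n)(r+n-1) + (-15/4)(r+n) + (9/8).
  a_n = [-4 a_{n-1} - 2 a_{n-2}] / D(n).
Since the indicial polynomial factors as (r - r_1)(r - r_2), D(n) = (r_1 + n - r_1)(r_1 + n - r_2) = n(n + 17/4).
Evaluating step by step (a_0 = 1):
  n = 1: D(1) = 1(1 + 17/4) = 21/4; numerator = -4(1) = -4; a_1 = (-4)/(21/4) = -16/21
  n = 2: D(2) = 2(2 + 17/4) = 25/2; numerator = -4(-16/21) - 2(1) = 22/21; a_2 = (22/21)/(25/2) = 44/525
  n = 3: D(3) = 3(3 + 17/4) = 87/4; numerator = -4(44/525) - 2(-16/21) = 208/175; a_3 = (208/175)/(87/4) = 832/15225
  n = 4: D(4) = 4(4 + 17/4) = 33; numerator = -4(832/15225) - 2(44/525) = -56/145; a_4 = (-56/145)/(33) = -56/4785

r = 9/2; a_0 = 1; a_1 = -16/21; a_2 = 44/525; a_3 = 832/15225; a_4 = -56/4785


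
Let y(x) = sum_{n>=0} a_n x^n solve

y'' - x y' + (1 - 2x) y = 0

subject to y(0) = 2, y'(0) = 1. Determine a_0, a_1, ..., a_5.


Ansatz: y(x) = sum_{n>=0} a_n x^n, so y'(x) = sum_{n>=1} n a_n x^(n-1) and y''(x) = sum_{n>=2} n(n-1) a_n x^(n-2).
Substitute into P(x) y'' + Q(x) y' + R(x) y = 0 with P(x) = 1, Q(x) = -x, R(x) = 1 - 2x, and match powers of x.
Initial conditions: a_0 = 2, a_1 = 1.
Setting the coefficient of each power of x to zero and solving order by order (substituting the coefficients already found):
  x^0: 2 a_2 + a_0 = 0  ->  2 a_2 = -a_0 = -2  ->  a_2 = -1
  x^1: 6 a_3 - 2 a_0 = 0  ->  6 a_3 = 2 a_0 = 4  ->  a_3 = 2/3
  x^2: 12 a_4 - a_2 - 2 a_1 = 0  ->  12 a_4 = a_2 + 2 a_1 = 1  ->  a_4 = 1/12
  x^3: 20 a_5 - 2 a_3 - 2 a_2 = 0  ->  20 a_5 = 2 a_3 + 2 a_2 = -2/3  ->  a_5 = -1/30
Truncated series: y(x) = 2 + x - x^2 + (2/3) x^3 + (1/12) x^4 - (1/30) x^5 + O(x^6).

a_0 = 2; a_1 = 1; a_2 = -1; a_3 = 2/3; a_4 = 1/12; a_5 = -1/30


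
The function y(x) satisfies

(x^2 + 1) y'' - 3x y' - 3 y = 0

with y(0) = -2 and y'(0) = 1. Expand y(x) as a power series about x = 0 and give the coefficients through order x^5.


Ansatz: y(x) = sum_{n>=0} a_n x^n, so y'(x) = sum_{n>=1} n a_n x^(n-1) and y''(x) = sum_{n>=2} n(n-1) a_n x^(n-2).
Substitute into P(x) y'' + Q(x) y' + R(x) y = 0 with P(x) = x^2 + 1, Q(x) = -3x, R(x) = -3, and match powers of x.
Initial conditions: a_0 = -2, a_1 = 1.
Setting the coefficient of each power of x to zero and solving order by order (substituting the coefficients already found):
  x^0: 2 a_2 - 3 a_0 = 0  ->  2 a_2 = 3 a_0 = -6  ->  a_2 = -3
  x^1: 6 a_3 - 6 a_1 = 0  ->  6 a_3 = 6 a_1 = 6  ->  a_3 = 1
  x^2: 12 a_4 - 7 a_2 = 0  ->  12 a_4 = 7 a_2 = -21  ->  a_4 = -7/4
  x^3: 20 a_5 - 6 a_3 = 0  ->  20 a_5 = 6 a_3 = 6  ->  a_5 = 3/10
Truncated series: y(x) = -2 + x - 3 x^2 + x^3 - (7/4) x^4 + (3/10) x^5 + O(x^6).

a_0 = -2; a_1 = 1; a_2 = -3; a_3 = 1; a_4 = -7/4; a_5 = 3/10


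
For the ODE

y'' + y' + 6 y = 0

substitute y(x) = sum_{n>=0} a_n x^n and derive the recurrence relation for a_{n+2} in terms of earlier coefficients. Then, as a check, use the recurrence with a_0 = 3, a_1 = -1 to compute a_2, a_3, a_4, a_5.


Substitute y = sum_n a_n x^n.
y''(x) has coefficient (n+2)(n+1) a_{n+2} at x^n;
y'(x) has coefficient (n+1) a_{n+1} at x^n;
6 y(x) has coefficient 6 a_n at x^n.
Matching x^n: (n+2)(n+1) a_{n+2} + (n+1) a_{n+1} + 6 a_n = 0.
Thus a_{n+2} = [-(n+1) a_{n+1} - 6 a_n] / ((n+1)(n+2)).

Check with a_0 = 3, a_1 = -1 (apply the recurrence for n = 0, 1, 2, 3): a_0 = 3, a_1 = -1, a_2 = -17/2, a_3 = 23/6, a_4 = 79/24, a_5 = -217/120.

a_(n+2) = [-(n+1) a_(n+1) - 6 a_n] / ((n+1)(n+2)); check: a_0 = 3, a_1 = -1, a_2 = -17/2, a_3 = 23/6, a_4 = 79/24, a_5 = -217/120


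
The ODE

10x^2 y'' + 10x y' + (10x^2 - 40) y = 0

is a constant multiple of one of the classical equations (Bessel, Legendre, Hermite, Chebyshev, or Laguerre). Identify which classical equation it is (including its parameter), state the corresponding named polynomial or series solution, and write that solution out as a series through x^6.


All three coefficients share the factor 10; dividing through by 10 gives  x^2 y'' + x y' + (x^2 - 4) y = 0.
This matches the Bessel equation x^2 y'' + x y' + (x^2 - nu^2) y = 0 with nu^2 = 4, so nu = 2; the solution bounded at x = 0 is J_2(x).
Frobenius at x = 0: indicial roots ±nu; for r = nu the recurrence k(k + 2nu) c_k = -c_{k-2} gives the standard series J_nu(x) = sum_{k>=0} (-1)^k / (k! (k+nu)!) (x/2)^(2k+nu). Evaluate the first 3 terms:
  k = 0: (-1)^0 / (0! * 2! * 2^2) x^2 = 1/(1*2*4) x^2 = (1/8) x^2
  k = 1: (-1)^1 / (1! * 3! * 2^4) x^4 = -1/(1*6*16) x^4 = (-1/96) x^4
  k = 2: (-1)^2 / (2! * 4! * 2^6) x^6 = 1/(2*24*64) x^6 = (1/3072) x^6
Hence J_2(x) = x^6/3072 - x^4/96 + x^2/8 + ....

J_2(x); series = x^6/3072 - x^4/96 + x^2/8


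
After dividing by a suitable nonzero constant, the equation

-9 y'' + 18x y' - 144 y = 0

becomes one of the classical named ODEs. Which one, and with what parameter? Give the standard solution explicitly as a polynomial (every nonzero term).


All three coefficients share the factor -9; dividing through by -9 gives  y'' - 2x y' + 16 y = 0.
This matches the Hermite equation y'' - 2x y' + 2n y = 0 with 2n = 16, so n = 8; the polynomial solution is H_8(x).
With y = sum_k a_k x^k, matching x^k gives (k+2)(k+1) a_{k+2} = 2(k - n) a_k = 2(k - 8) a_k. The right side vanishes at k = 8, so the series with the parity of 8 terminates at degree 8.
Standard normalization: leading coefficient of H_n is 2^n, so a_8 = 2^8 = 256. Work downward with a_k = (k+1)(k+2) a_{k+2} / (2(k - n)):
  a_6 = (7)(8)(256) / (2(6 - 8)) = 14336/(-4) = -3584
  a_4 = (5)(6)(-3584) / (2(4 - 8)) = -107520/(-8) = 13440
  a_2 = (3)(4)(13440) / (2(2 - 8)) = 161280/(-12) = -13440
  a_0 = (1)(2)(-13440) / (2(0 - 8)) = -26880/(-16) = 1680
Hence H_8(x) = 256 x^8 - 3584 x^6 + 13440 x^4 - 13440 x^2 + 1680.

H_8(x); series = 256 x^8 - 3584 x^6 + 13440 x^4 - 13440 x^2 + 1680


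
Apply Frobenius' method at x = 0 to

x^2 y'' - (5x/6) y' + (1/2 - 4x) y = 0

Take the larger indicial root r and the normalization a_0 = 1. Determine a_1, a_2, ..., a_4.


Write in Frobenius form y'' + (p(x)/x) y' + (q(x)/x^2) y = 0:
  p(x) = -5/6,  q(x) = 1/2 - 4x.
Indicial equation: r(r-1) + (-5/6) r + (1/2) = 0 -> roots r_1 = 3/2, r_2 = 1/3.
Take r = r_1 = 3/2. Let y(x) = x^r sum_{n>=0} a_n x^n with a_0 = 1.
Substitute y = x^r sum a_n x^n and match x^{r+n}. The recurrence is
  D(n) a_n - 4 a_{n-1} = 0,  where D(n) = (r+n)(r+n-1) + (-5/6)(r+n) + (1/2).
  a_n = 4 / D(n) * a_{n-1}.
Since the indicial polynomial factors as (r - r_1)(r - r_2), D(n) = (r_1 + n - r_1)(r_1 + n - r_2) = n(n + 7/6).
Evaluating step by step (a_0 = 1):
  n = 1: D(1) = 1(1 + 7/6) = 13/6; numerator = 4(1) = 4; a_1 = (4)/(13/6) = 24/13
  n = 2: D(2) = 2(2 + 7/6) = 19/3; numerator = 4(24/13) = 96/13; a_2 = (96/13)/(19/3) = 288/247
  n = 3: D(3) = 3(3 + 7/6) = 25/2; numerator = 4(288/247) = 1152/247; a_3 = (1152/247)/(25/2) = 2304/6175
  n = 4: D(4) = 4(4 + 7/6) = 62/3; numerator = 4(2304/6175) = 9216/6175; a_4 = (9216/6175)/(62/3) = 13824/191425

r = 3/2; a_0 = 1; a_1 = 24/13; a_2 = 288/247; a_3 = 2304/6175; a_4 = 13824/191425


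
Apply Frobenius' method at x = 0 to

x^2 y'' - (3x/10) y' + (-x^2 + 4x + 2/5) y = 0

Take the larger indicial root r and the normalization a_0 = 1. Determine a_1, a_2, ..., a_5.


Write in Frobenius form y'' + (p(x)/x) y' + (q(x)/x^2) y = 0:
  p(x) = -3/10,  q(x) = -x^2 + 4x + 2/5.
Indicial equation: r(r-1) + (-3/10) r + (2/5) = 0 -> roots r_1 = 4/5, r_2 = 1/2.
Take r = r_1 = 4/5. Let y(x) = x^r sum_{n>=0} a_n x^n with a_0 = 1.
Substitute y = x^r sum a_n x^n and match x^{r+n}. The recurrence is
  D(n) a_n + 4 a_{n-1} - 1 a_{n-2} = 0,  where D(n) = (r+n)(r+n-1) + (-3/10)(r+n) + (2/5).
  a_n = [-4 a_{n-1} + 1 a_{n-2}] / D(n).
Since the indicial polynomial factors as (r - r_1)(r - r_2), D(n) = (r_1 + n - r_1)(r_1 + n - r_2) = n(n + 3/10).
Evaluating step by step (a_0 = 1):
  n = 1: D(1) = 1(1 + 3/10) = 13/10; numerator = -4(1) = -4; a_1 = (-4)/(13/10) = -40/13
  n = 2: D(2) = 2(2 + 3/10) = 23/5; numerator = -4(-40/13) + 1(1) = 173/13; a_2 = (173/13)/(23/5) = 865/299
  n = 3: D(3) = 3(3 + 3/10) = 99/10; numerator = -4(865/299) + 1(-40/13) = -4380/299; a_3 = (-4380/299)/(99/10) = -14600/9867
  n = 4: D(4) = 4(4 + 3/10) = 86/5; numerator = -4(-14600/9867) + 1(865/299) = 86945/9867; a_4 = (86945/9867)/(86/5) = 434725/848562
  n = 5: D(5) = 5(5 + 3/10) = 53/2; numerator = -4(434725/848562) + 1(-14600/9867) = -1497250/424281; a_5 = (-1497250/424281)/(53/2) = -56500/424281

r = 4/5; a_0 = 1; a_1 = -40/13; a_2 = 865/299; a_3 = -14600/9867; a_4 = 434725/848562; a_5 = -56500/424281
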